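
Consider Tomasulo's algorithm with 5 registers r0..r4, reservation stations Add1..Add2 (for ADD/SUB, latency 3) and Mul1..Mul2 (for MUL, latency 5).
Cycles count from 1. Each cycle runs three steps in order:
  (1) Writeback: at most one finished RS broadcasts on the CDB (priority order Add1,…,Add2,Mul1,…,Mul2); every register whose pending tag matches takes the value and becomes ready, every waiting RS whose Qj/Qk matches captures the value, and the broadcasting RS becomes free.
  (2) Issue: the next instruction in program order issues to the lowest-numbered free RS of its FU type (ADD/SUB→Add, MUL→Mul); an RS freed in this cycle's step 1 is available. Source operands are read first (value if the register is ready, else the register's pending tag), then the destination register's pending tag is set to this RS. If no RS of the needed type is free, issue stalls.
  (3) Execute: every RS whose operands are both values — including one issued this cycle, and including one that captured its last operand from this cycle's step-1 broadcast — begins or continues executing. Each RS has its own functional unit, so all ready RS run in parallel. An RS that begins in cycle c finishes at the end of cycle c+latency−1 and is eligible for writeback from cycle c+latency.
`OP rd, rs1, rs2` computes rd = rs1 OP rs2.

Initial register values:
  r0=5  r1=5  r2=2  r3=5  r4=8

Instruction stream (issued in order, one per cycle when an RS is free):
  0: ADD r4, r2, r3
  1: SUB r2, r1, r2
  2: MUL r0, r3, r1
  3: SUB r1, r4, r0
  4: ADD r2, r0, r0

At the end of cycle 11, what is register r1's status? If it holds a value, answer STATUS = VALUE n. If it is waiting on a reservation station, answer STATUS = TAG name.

STATUS = VALUE -18

cycle 1: issue ADD r4<-Add1 // r0:5,r1:5,r2:2,r3:5,r4:Add1
cycle 2: issue SUB r2<-Add2 // r0:5,r1:5,r2:Add2,r3:5,r4:Add1
cycle 3: issue MUL r0<-Mul1 // r0:Mul1,r1:5,r2:Add2,r3:5,r4:Add1
cycle 4: CDB Add1=7; issue SUB r1<-Add1 // r0:Mul1,r1:Add1,r2:Add2,r3:5,r4:7
cycle 5: CDB Add2=3; issue ADD r2<-Add2 // r0:Mul1,r1:Add1,r2:Add2,r3:5,r4:7
cycle 6: - // r0:Mul1,r1:Add1,r2:Add2,r3:5,r4:7
cycle 7: - // r0:Mul1,r1:Add1,r2:Add2,r3:5,r4:7
cycle 8: CDB Mul1=25 // r0:25,r1:Add1,r2:Add2,r3:5,r4:7
cycle 9: - // r0:25,r1:Add1,r2:Add2,r3:5,r4:7
cycle 10: - // r0:25,r1:Add1,r2:Add2,r3:5,r4:7
cycle 11: CDB Add1=-18 // r0:25,r1:-18,r2:Add2,r3:5,r4:7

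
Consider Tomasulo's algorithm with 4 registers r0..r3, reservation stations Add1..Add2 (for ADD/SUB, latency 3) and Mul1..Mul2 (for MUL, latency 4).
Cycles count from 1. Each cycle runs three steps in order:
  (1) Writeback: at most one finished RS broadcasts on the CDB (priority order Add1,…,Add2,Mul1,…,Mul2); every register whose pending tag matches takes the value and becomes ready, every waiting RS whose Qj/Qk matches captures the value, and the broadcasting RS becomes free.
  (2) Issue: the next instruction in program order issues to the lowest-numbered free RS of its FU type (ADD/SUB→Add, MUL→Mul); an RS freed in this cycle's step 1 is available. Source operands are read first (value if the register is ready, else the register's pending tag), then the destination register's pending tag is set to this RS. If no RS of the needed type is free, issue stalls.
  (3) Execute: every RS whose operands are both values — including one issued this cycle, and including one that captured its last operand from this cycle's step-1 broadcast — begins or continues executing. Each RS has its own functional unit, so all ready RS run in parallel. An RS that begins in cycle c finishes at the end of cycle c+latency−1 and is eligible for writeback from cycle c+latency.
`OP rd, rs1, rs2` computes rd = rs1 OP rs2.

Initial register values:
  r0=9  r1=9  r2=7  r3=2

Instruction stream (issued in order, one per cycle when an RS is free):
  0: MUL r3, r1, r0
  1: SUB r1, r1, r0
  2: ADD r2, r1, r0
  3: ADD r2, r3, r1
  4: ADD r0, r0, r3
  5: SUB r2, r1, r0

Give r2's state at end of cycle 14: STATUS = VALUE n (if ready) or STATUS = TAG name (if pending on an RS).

c1: issue MUL r3<-Mul1 | r0:9,r1:9,r2:7,r3:Mul1
c2: issue SUB r1<-Add1 | r0:9,r1:Add1,r2:7,r3:Mul1
c3: issue ADD r2<-Add2 | r0:9,r1:Add1,r2:Add2,r3:Mul1
c4: stall | r0:9,r1:Add1,r2:Add2,r3:Mul1
c5: CDB Add1=0; issue ADD r2<-Add1 | r0:9,r1:0,r2:Add1,r3:Mul1
c6: CDB Mul1=81; stall | r0:9,r1:0,r2:Add1,r3:81
c7: stall | r0:9,r1:0,r2:Add1,r3:81
c8: CDB Add2=9; issue ADD r0<-Add2 | r0:Add2,r1:0,r2:Add1,r3:81
c9: CDB Add1=81; issue SUB r2<-Add1 | r0:Add2,r1:0,r2:Add1,r3:81
c10: - | r0:Add2,r1:0,r2:Add1,r3:81
c11: CDB Add2=90 | r0:90,r1:0,r2:Add1,r3:81
c12: - | r0:90,r1:0,r2:Add1,r3:81
c13: - | r0:90,r1:0,r2:Add1,r3:81
c14: CDB Add1=-90 | r0:90,r1:0,r2:-90,r3:81

STATUS = VALUE -90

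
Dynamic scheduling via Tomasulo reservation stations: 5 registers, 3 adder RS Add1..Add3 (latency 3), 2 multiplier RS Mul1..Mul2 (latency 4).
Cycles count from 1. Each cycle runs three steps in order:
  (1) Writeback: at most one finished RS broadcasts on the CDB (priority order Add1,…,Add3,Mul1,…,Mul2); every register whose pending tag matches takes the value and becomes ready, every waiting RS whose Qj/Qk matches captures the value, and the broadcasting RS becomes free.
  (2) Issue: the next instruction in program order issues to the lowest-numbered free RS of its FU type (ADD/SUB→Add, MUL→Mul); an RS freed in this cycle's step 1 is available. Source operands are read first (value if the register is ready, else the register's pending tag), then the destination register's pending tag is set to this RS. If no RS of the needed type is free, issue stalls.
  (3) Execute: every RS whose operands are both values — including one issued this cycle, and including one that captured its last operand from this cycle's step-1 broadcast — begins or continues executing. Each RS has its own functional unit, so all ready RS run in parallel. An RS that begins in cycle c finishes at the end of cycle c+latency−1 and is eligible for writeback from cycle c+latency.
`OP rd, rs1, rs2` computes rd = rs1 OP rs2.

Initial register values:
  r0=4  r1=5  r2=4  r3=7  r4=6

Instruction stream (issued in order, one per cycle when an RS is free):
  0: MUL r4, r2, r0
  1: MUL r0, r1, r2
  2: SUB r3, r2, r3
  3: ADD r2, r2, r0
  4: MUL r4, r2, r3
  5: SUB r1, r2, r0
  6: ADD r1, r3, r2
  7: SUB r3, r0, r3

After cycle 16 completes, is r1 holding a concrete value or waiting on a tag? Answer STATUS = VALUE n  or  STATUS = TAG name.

cycle 1: issue MUL r4<-Mul1 // r0:4,r1:5,r2:4,r3:7,r4:Mul1
cycle 2: issue MUL r0<-Mul2 // r0:Mul2,r1:5,r2:4,r3:7,r4:Mul1
cycle 3: issue SUB r3<-Add1 // r0:Mul2,r1:5,r2:4,r3:Add1,r4:Mul1
cycle 4: issue ADD r2<-Add2 // r0:Mul2,r1:5,r2:Add2,r3:Add1,r4:Mul1
cycle 5: CDB Mul1=16; issue MUL r4<-Mul1 // r0:Mul2,r1:5,r2:Add2,r3:Add1,r4:Mul1
cycle 6: CDB Add1=-3; issue SUB r1<-Add1 // r0:Mul2,r1:Add1,r2:Add2,r3:-3,r4:Mul1
cycle 7: CDB Mul2=20; issue ADD r1<-Add3 // r0:20,r1:Add3,r2:Add2,r3:-3,r4:Mul1
cycle 8: stall // r0:20,r1:Add3,r2:Add2,r3:-3,r4:Mul1
cycle 9: stall // r0:20,r1:Add3,r2:Add2,r3:-3,r4:Mul1
cycle 10: CDB Add2=24; issue SUB r3<-Add2 // r0:20,r1:Add3,r2:24,r3:Add2,r4:Mul1
cycle 11: - // r0:20,r1:Add3,r2:24,r3:Add2,r4:Mul1
cycle 12: - // r0:20,r1:Add3,r2:24,r3:Add2,r4:Mul1
cycle 13: CDB Add1=4 // r0:20,r1:Add3,r2:24,r3:Add2,r4:Mul1
cycle 14: CDB Add2=23 // r0:20,r1:Add3,r2:24,r3:23,r4:Mul1
cycle 15: CDB Add3=21 // r0:20,r1:21,r2:24,r3:23,r4:Mul1
cycle 16: CDB Mul1=-72 // r0:20,r1:21,r2:24,r3:23,r4:-72

STATUS = VALUE 21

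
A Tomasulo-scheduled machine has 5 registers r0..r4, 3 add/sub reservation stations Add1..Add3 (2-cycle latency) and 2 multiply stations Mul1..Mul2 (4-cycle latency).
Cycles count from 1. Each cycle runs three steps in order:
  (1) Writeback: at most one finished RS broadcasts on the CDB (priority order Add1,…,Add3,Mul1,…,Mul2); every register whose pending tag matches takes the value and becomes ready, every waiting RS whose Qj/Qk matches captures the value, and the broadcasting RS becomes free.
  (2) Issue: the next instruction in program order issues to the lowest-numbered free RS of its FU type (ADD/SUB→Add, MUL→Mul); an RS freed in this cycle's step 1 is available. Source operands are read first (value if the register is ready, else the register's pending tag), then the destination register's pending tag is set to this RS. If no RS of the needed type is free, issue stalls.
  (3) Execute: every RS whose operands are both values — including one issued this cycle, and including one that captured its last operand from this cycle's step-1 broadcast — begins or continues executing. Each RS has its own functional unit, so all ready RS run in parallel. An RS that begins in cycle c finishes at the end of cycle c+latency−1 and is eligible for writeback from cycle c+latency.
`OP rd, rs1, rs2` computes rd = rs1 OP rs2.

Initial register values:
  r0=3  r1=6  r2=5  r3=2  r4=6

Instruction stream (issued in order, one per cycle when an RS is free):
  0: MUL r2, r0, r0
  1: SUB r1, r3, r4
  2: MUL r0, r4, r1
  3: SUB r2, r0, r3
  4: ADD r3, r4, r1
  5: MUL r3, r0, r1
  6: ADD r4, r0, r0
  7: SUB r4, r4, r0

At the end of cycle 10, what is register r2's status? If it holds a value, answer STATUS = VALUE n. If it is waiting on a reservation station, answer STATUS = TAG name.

STATUS = VALUE -26

  c1: issue MUL r2<-Mul1  regs: r0:3,r1:6,r2:Mul1,r3:2,r4:6
  c2: issue SUB r1<-Add1  regs: r0:3,r1:Add1,r2:Mul1,r3:2,r4:6
  c3: issue MUL r0<-Mul2  regs: r0:Mul2,r1:Add1,r2:Mul1,r3:2,r4:6
  c4: CDB Add1=-4; issue SUB r2<-Add1  regs: r0:Mul2,r1:-4,r2:Add1,r3:2,r4:6
  c5: CDB Mul1=9; issue ADD r3<-Add2  regs: r0:Mul2,r1:-4,r2:Add1,r3:Add2,r4:6
  c6: issue MUL r3<-Mul1  regs: r0:Mul2,r1:-4,r2:Add1,r3:Mul1,r4:6
  c7: CDB Add2=2; issue ADD r4<-Add2  regs: r0:Mul2,r1:-4,r2:Add1,r3:Mul1,r4:Add2
  c8: CDB Mul2=-24; issue SUB r4<-Add3  regs: r0:-24,r1:-4,r2:Add1,r3:Mul1,r4:Add3
  c9: -  regs: r0:-24,r1:-4,r2:Add1,r3:Mul1,r4:Add3
  c10: CDB Add1=-26  regs: r0:-24,r1:-4,r2:-26,r3:Mul1,r4:Add3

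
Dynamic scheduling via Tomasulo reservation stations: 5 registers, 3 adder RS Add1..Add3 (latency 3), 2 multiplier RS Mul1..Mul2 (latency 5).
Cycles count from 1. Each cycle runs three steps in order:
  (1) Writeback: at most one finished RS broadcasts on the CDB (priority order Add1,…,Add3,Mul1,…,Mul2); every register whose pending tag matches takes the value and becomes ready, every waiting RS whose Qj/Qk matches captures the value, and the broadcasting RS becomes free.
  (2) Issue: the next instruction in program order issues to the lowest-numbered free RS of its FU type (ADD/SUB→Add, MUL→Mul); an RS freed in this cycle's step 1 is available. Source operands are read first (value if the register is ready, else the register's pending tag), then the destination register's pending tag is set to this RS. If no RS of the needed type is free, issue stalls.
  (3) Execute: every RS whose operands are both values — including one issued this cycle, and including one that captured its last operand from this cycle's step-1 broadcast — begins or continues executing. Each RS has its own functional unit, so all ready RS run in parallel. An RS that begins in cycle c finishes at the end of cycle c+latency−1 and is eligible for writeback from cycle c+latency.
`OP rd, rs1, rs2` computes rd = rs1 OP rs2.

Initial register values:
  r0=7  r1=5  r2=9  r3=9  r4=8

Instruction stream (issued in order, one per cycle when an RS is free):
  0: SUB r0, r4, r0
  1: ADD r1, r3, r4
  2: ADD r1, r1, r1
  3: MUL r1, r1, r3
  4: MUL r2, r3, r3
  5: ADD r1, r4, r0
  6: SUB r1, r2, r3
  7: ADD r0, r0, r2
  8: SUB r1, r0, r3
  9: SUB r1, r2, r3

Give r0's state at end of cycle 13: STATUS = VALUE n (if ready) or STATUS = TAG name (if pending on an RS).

cycle 1: issue SUB r0<-Add1 // r0:Add1,r1:5,r2:9,r3:9,r4:8
cycle 2: issue ADD r1<-Add2 // r0:Add1,r1:Add2,r2:9,r3:9,r4:8
cycle 3: issue ADD r1<-Add3 // r0:Add1,r1:Add3,r2:9,r3:9,r4:8
cycle 4: CDB Add1=1; issue MUL r1<-Mul1 // r0:1,r1:Mul1,r2:9,r3:9,r4:8
cycle 5: CDB Add2=17; issue MUL r2<-Mul2 // r0:1,r1:Mul1,r2:Mul2,r3:9,r4:8
cycle 6: issue ADD r1<-Add1 // r0:1,r1:Add1,r2:Mul2,r3:9,r4:8
cycle 7: issue SUB r1<-Add2 // r0:1,r1:Add2,r2:Mul2,r3:9,r4:8
cycle 8: CDB Add3=34; issue ADD r0<-Add3 // r0:Add3,r1:Add2,r2:Mul2,r3:9,r4:8
cycle 9: CDB Add1=9; issue SUB r1<-Add1 // r0:Add3,r1:Add1,r2:Mul2,r3:9,r4:8
cycle 10: CDB Mul2=81; stall // r0:Add3,r1:Add1,r2:81,r3:9,r4:8
cycle 11: stall // r0:Add3,r1:Add1,r2:81,r3:9,r4:8
cycle 12: stall // r0:Add3,r1:Add1,r2:81,r3:9,r4:8
cycle 13: CDB Add2=72; issue SUB r1<-Add2 // r0:Add3,r1:Add2,r2:81,r3:9,r4:8

STATUS = TAG Add3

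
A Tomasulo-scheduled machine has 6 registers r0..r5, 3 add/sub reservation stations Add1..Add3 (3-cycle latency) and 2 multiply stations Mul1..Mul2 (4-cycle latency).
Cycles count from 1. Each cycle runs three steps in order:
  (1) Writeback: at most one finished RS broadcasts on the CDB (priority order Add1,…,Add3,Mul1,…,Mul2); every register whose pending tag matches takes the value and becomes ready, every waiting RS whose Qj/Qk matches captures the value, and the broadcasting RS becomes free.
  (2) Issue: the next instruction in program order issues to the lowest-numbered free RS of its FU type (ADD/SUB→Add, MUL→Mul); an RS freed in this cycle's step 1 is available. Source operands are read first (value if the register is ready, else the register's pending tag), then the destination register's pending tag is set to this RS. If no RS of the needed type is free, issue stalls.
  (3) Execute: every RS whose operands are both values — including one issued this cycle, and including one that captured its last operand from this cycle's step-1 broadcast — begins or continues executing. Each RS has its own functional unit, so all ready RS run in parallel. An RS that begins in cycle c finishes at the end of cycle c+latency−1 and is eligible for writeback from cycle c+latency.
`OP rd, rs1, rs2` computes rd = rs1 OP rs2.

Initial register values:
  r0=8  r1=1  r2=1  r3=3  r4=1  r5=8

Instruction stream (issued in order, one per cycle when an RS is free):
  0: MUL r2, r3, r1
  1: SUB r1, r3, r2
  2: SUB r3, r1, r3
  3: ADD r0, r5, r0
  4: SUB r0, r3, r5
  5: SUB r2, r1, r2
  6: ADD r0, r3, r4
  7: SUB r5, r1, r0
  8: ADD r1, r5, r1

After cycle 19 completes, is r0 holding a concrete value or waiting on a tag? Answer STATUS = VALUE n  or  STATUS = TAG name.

STATUS = VALUE -2

  c1: issue MUL r2<-Mul1  regs: r0:8,r1:1,r2:Mul1,r3:3,r4:1,r5:8
  c2: issue SUB r1<-Add1  regs: r0:8,r1:Add1,r2:Mul1,r3:3,r4:1,r5:8
  c3: issue SUB r3<-Add2  regs: r0:8,r1:Add1,r2:Mul1,r3:Add2,r4:1,r5:8
  c4: issue ADD r0<-Add3  regs: r0:Add3,r1:Add1,r2:Mul1,r3:Add2,r4:1,r5:8
  c5: CDB Mul1=3; stall  regs: r0:Add3,r1:Add1,r2:3,r3:Add2,r4:1,r5:8
  c6: stall  regs: r0:Add3,r1:Add1,r2:3,r3:Add2,r4:1,r5:8
  c7: CDB Add3=16; issue SUB r0<-Add3  regs: r0:Add3,r1:Add1,r2:3,r3:Add2,r4:1,r5:8
  c8: CDB Add1=0; issue SUB r2<-Add1  regs: r0:Add3,r1:0,r2:Add1,r3:Add2,r4:1,r5:8
  c9: stall  regs: r0:Add3,r1:0,r2:Add1,r3:Add2,r4:1,r5:8
  c10: stall  regs: r0:Add3,r1:0,r2:Add1,r3:Add2,r4:1,r5:8
  c11: CDB Add1=-3; issue ADD r0<-Add1  regs: r0:Add1,r1:0,r2:-3,r3:Add2,r4:1,r5:8
  c12: CDB Add2=-3; issue SUB r5<-Add2  regs: r0:Add1,r1:0,r2:-3,r3:-3,r4:1,r5:Add2
  c13: stall  regs: r0:Add1,r1:0,r2:-3,r3:-3,r4:1,r5:Add2
  c14: stall  regs: r0:Add1,r1:0,r2:-3,r3:-3,r4:1,r5:Add2
  c15: CDB Add1=-2; issue ADD r1<-Add1  regs: r0:-2,r1:Add1,r2:-3,r3:-3,r4:1,r5:Add2
  c16: CDB Add3=-11  regs: r0:-2,r1:Add1,r2:-3,r3:-3,r4:1,r5:Add2
  c17: -  regs: r0:-2,r1:Add1,r2:-3,r3:-3,r4:1,r5:Add2
  c18: CDB Add2=2  regs: r0:-2,r1:Add1,r2:-3,r3:-3,r4:1,r5:2
  c19: -  regs: r0:-2,r1:Add1,r2:-3,r3:-3,r4:1,r5:2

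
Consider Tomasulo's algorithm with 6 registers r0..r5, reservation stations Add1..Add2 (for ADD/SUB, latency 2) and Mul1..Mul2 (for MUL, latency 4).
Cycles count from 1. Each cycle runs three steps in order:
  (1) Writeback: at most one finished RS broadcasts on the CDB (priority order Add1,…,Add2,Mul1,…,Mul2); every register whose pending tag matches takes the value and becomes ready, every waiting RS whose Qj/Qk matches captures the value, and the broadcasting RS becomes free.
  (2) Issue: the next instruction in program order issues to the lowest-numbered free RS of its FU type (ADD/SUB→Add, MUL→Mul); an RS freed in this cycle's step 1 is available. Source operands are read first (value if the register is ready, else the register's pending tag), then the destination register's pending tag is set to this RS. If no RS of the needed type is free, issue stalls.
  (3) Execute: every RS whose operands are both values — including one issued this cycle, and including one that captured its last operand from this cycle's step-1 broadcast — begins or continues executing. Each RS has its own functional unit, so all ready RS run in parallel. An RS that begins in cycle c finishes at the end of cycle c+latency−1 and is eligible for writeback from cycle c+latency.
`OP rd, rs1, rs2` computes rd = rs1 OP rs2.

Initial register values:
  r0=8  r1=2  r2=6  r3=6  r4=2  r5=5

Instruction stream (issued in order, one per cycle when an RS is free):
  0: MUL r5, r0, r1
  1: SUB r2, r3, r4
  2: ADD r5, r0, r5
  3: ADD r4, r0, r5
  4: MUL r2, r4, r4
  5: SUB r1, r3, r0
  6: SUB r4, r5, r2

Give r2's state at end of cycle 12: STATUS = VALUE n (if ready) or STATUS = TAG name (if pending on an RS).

cycle 1: issue MUL r5<-Mul1 // r0:8,r1:2,r2:6,r3:6,r4:2,r5:Mul1
cycle 2: issue SUB r2<-Add1 // r0:8,r1:2,r2:Add1,r3:6,r4:2,r5:Mul1
cycle 3: issue ADD r5<-Add2 // r0:8,r1:2,r2:Add1,r3:6,r4:2,r5:Add2
cycle 4: CDB Add1=4; issue ADD r4<-Add1 // r0:8,r1:2,r2:4,r3:6,r4:Add1,r5:Add2
cycle 5: CDB Mul1=16; issue MUL r2<-Mul1 // r0:8,r1:2,r2:Mul1,r3:6,r4:Add1,r5:Add2
cycle 6: stall // r0:8,r1:2,r2:Mul1,r3:6,r4:Add1,r5:Add2
cycle 7: CDB Add2=24; issue SUB r1<-Add2 // r0:8,r1:Add2,r2:Mul1,r3:6,r4:Add1,r5:24
cycle 8: stall // r0:8,r1:Add2,r2:Mul1,r3:6,r4:Add1,r5:24
cycle 9: CDB Add1=32; issue SUB r4<-Add1 // r0:8,r1:Add2,r2:Mul1,r3:6,r4:Add1,r5:24
cycle 10: CDB Add2=-2 // r0:8,r1:-2,r2:Mul1,r3:6,r4:Add1,r5:24
cycle 11: - // r0:8,r1:-2,r2:Mul1,r3:6,r4:Add1,r5:24
cycle 12: - // r0:8,r1:-2,r2:Mul1,r3:6,r4:Add1,r5:24

STATUS = TAG Mul1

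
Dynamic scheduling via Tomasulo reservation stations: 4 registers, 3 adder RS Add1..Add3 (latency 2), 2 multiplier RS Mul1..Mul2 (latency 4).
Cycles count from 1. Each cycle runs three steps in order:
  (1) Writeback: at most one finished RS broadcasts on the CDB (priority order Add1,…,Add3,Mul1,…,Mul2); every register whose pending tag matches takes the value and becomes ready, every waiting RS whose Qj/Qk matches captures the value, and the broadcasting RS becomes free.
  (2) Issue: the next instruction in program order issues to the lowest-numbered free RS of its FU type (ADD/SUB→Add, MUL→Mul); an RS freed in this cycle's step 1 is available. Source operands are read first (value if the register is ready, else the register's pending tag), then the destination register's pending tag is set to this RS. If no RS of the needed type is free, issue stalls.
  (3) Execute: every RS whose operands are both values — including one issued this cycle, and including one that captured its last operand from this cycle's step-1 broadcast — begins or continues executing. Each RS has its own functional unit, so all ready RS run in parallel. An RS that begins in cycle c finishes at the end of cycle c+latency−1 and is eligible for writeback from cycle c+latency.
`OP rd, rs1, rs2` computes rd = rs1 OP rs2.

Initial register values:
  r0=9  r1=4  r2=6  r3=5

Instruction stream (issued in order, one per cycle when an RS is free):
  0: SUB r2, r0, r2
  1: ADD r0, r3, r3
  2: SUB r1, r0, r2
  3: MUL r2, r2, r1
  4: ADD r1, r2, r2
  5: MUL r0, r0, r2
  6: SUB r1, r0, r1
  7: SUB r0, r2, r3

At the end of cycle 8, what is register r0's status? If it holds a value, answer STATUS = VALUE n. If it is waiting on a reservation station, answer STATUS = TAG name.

STATUS = TAG Add3

cycle 1: issue SUB r2<-Add1 // r0:9,r1:4,r2:Add1,r3:5
cycle 2: issue ADD r0<-Add2 // r0:Add2,r1:4,r2:Add1,r3:5
cycle 3: CDB Add1=3; issue SUB r1<-Add1 // r0:Add2,r1:Add1,r2:3,r3:5
cycle 4: CDB Add2=10; issue MUL r2<-Mul1 // r0:10,r1:Add1,r2:Mul1,r3:5
cycle 5: issue ADD r1<-Add2 // r0:10,r1:Add2,r2:Mul1,r3:5
cycle 6: CDB Add1=7; issue MUL r0<-Mul2 // r0:Mul2,r1:Add2,r2:Mul1,r3:5
cycle 7: issue SUB r1<-Add1 // r0:Mul2,r1:Add1,r2:Mul1,r3:5
cycle 8: issue SUB r0<-Add3 // r0:Add3,r1:Add1,r2:Mul1,r3:5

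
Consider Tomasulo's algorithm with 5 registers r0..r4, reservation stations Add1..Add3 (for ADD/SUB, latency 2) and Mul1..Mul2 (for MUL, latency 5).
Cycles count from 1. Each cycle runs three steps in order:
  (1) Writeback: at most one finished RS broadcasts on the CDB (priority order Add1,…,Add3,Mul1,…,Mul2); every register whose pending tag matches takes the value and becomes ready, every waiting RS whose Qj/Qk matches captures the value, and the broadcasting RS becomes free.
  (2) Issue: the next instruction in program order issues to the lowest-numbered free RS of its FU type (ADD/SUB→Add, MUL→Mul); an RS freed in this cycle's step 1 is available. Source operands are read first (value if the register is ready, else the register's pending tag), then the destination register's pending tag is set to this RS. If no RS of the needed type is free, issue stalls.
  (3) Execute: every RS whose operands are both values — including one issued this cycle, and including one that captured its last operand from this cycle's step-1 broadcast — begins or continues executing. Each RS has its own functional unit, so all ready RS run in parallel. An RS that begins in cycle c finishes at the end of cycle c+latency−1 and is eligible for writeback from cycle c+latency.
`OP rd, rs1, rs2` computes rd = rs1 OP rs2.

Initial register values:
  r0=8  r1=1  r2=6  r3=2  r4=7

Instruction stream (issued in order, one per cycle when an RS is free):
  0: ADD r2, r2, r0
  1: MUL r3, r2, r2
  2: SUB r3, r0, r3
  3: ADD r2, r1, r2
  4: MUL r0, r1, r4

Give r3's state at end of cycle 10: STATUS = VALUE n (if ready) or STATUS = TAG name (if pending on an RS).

STATUS = VALUE -188

c1: issue ADD r2<-Add1 | r0:8,r1:1,r2:Add1,r3:2,r4:7
c2: issue MUL r3<-Mul1 | r0:8,r1:1,r2:Add1,r3:Mul1,r4:7
c3: CDB Add1=14; issue SUB r3<-Add1 | r0:8,r1:1,r2:14,r3:Add1,r4:7
c4: issue ADD r2<-Add2 | r0:8,r1:1,r2:Add2,r3:Add1,r4:7
c5: issue MUL r0<-Mul2 | r0:Mul2,r1:1,r2:Add2,r3:Add1,r4:7
c6: CDB Add2=15 | r0:Mul2,r1:1,r2:15,r3:Add1,r4:7
c7: - | r0:Mul2,r1:1,r2:15,r3:Add1,r4:7
c8: CDB Mul1=196 | r0:Mul2,r1:1,r2:15,r3:Add1,r4:7
c9: - | r0:Mul2,r1:1,r2:15,r3:Add1,r4:7
c10: CDB Add1=-188 | r0:Mul2,r1:1,r2:15,r3:-188,r4:7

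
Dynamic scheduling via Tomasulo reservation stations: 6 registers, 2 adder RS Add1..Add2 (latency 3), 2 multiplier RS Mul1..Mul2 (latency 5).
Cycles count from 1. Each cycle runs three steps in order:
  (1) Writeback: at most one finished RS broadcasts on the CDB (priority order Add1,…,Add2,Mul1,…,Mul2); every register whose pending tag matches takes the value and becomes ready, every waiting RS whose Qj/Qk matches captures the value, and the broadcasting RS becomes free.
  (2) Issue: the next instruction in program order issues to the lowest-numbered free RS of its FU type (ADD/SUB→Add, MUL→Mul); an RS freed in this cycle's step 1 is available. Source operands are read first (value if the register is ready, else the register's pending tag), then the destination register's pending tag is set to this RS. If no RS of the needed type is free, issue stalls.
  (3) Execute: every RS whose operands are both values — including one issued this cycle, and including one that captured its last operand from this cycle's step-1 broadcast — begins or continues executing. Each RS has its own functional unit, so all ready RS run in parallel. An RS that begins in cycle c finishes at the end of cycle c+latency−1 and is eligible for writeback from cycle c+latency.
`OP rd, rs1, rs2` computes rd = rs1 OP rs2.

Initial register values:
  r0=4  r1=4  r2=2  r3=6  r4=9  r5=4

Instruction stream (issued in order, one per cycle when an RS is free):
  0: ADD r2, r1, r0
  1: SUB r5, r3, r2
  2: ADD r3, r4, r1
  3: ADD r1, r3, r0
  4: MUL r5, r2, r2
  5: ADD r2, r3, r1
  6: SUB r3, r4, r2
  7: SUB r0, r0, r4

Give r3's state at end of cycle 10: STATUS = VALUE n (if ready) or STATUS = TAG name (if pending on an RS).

STATUS = TAG Add1

c1: issue ADD r2<-Add1 | r0:4,r1:4,r2:Add1,r3:6,r4:9,r5:4
c2: issue SUB r5<-Add2 | r0:4,r1:4,r2:Add1,r3:6,r4:9,r5:Add2
c3: stall | r0:4,r1:4,r2:Add1,r3:6,r4:9,r5:Add2
c4: CDB Add1=8; issue ADD r3<-Add1 | r0:4,r1:4,r2:8,r3:Add1,r4:9,r5:Add2
c5: stall | r0:4,r1:4,r2:8,r3:Add1,r4:9,r5:Add2
c6: stall | r0:4,r1:4,r2:8,r3:Add1,r4:9,r5:Add2
c7: CDB Add1=13; issue ADD r1<-Add1 | r0:4,r1:Add1,r2:8,r3:13,r4:9,r5:Add2
c8: CDB Add2=-2; issue MUL r5<-Mul1 | r0:4,r1:Add1,r2:8,r3:13,r4:9,r5:Mul1
c9: issue ADD r2<-Add2 | r0:4,r1:Add1,r2:Add2,r3:13,r4:9,r5:Mul1
c10: CDB Add1=17; issue SUB r3<-Add1 | r0:4,r1:17,r2:Add2,r3:Add1,r4:9,r5:Mul1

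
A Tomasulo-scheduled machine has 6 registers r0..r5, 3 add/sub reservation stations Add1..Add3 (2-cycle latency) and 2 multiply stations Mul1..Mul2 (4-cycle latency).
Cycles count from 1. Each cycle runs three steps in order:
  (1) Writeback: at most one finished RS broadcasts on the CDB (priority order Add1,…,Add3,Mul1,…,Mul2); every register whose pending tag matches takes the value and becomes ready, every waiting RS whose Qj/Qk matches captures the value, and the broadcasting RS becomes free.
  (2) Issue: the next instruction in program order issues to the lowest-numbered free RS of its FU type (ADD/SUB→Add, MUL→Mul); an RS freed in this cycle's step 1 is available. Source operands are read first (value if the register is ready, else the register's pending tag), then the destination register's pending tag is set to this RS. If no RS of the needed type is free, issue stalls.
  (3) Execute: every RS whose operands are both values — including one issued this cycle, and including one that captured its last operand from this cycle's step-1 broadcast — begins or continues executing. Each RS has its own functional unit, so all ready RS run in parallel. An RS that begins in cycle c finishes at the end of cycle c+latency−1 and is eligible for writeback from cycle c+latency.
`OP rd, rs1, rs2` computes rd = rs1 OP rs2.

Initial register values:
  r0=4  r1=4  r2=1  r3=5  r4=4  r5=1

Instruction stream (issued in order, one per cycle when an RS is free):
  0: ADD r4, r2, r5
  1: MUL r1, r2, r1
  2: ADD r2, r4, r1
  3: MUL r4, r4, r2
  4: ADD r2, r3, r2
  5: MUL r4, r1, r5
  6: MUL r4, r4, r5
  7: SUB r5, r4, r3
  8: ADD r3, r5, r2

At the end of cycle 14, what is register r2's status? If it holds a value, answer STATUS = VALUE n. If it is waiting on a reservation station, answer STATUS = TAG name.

STATUS = VALUE 11

c1: issue ADD r4<-Add1 | r0:4,r1:4,r2:1,r3:5,r4:Add1,r5:1
c2: issue MUL r1<-Mul1 | r0:4,r1:Mul1,r2:1,r3:5,r4:Add1,r5:1
c3: CDB Add1=2; issue ADD r2<-Add1 | r0:4,r1:Mul1,r2:Add1,r3:5,r4:2,r5:1
c4: issue MUL r4<-Mul2 | r0:4,r1:Mul1,r2:Add1,r3:5,r4:Mul2,r5:1
c5: issue ADD r2<-Add2 | r0:4,r1:Mul1,r2:Add2,r3:5,r4:Mul2,r5:1
c6: CDB Mul1=4; issue MUL r4<-Mul1 | r0:4,r1:4,r2:Add2,r3:5,r4:Mul1,r5:1
c7: stall | r0:4,r1:4,r2:Add2,r3:5,r4:Mul1,r5:1
c8: CDB Add1=6; stall | r0:4,r1:4,r2:Add2,r3:5,r4:Mul1,r5:1
c9: stall | r0:4,r1:4,r2:Add2,r3:5,r4:Mul1,r5:1
c10: CDB Add2=11; stall | r0:4,r1:4,r2:11,r3:5,r4:Mul1,r5:1
c11: CDB Mul1=4; issue MUL r4<-Mul1 | r0:4,r1:4,r2:11,r3:5,r4:Mul1,r5:1
c12: CDB Mul2=12; issue SUB r5<-Add1 | r0:4,r1:4,r2:11,r3:5,r4:Mul1,r5:Add1
c13: issue ADD r3<-Add2 | r0:4,r1:4,r2:11,r3:Add2,r4:Mul1,r5:Add1
c14: - | r0:4,r1:4,r2:11,r3:Add2,r4:Mul1,r5:Add1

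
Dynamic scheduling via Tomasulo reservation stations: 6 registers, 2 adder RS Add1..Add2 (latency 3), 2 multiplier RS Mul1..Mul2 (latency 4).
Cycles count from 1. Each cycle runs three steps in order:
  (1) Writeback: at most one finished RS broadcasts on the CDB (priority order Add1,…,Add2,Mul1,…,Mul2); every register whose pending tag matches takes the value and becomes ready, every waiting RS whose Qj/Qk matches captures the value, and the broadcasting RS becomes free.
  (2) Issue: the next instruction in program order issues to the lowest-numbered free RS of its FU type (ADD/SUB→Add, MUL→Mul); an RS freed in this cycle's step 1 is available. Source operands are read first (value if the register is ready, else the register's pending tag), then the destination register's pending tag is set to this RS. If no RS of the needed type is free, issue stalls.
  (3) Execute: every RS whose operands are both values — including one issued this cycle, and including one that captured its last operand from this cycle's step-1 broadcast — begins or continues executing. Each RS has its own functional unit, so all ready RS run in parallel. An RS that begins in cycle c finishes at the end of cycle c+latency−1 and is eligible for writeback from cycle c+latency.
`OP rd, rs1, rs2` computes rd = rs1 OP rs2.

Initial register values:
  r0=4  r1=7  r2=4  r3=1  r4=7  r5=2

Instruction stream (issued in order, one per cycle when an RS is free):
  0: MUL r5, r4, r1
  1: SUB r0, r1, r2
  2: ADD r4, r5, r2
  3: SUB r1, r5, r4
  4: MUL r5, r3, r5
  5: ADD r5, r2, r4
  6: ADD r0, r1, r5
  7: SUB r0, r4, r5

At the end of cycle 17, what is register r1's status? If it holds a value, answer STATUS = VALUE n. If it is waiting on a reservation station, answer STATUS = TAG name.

c1: issue MUL r5<-Mul1 | r0:4,r1:7,r2:4,r3:1,r4:7,r5:Mul1
c2: issue SUB r0<-Add1 | r0:Add1,r1:7,r2:4,r3:1,r4:7,r5:Mul1
c3: issue ADD r4<-Add2 | r0:Add1,r1:7,r2:4,r3:1,r4:Add2,r5:Mul1
c4: stall | r0:Add1,r1:7,r2:4,r3:1,r4:Add2,r5:Mul1
c5: CDB Add1=3; issue SUB r1<-Add1 | r0:3,r1:Add1,r2:4,r3:1,r4:Add2,r5:Mul1
c6: CDB Mul1=49; issue MUL r5<-Mul1 | r0:3,r1:Add1,r2:4,r3:1,r4:Add2,r5:Mul1
c7: stall | r0:3,r1:Add1,r2:4,r3:1,r4:Add2,r5:Mul1
c8: stall | r0:3,r1:Add1,r2:4,r3:1,r4:Add2,r5:Mul1
c9: CDB Add2=53; issue ADD r5<-Add2 | r0:3,r1:Add1,r2:4,r3:1,r4:53,r5:Add2
c10: CDB Mul1=49; stall | r0:3,r1:Add1,r2:4,r3:1,r4:53,r5:Add2
c11: stall | r0:3,r1:Add1,r2:4,r3:1,r4:53,r5:Add2
c12: CDB Add1=-4; issue ADD r0<-Add1 | r0:Add1,r1:-4,r2:4,r3:1,r4:53,r5:Add2
c13: CDB Add2=57; issue SUB r0<-Add2 | r0:Add2,r1:-4,r2:4,r3:1,r4:53,r5:57
c14: - | r0:Add2,r1:-4,r2:4,r3:1,r4:53,r5:57
c15: - | r0:Add2,r1:-4,r2:4,r3:1,r4:53,r5:57
c16: CDB Add1=53 | r0:Add2,r1:-4,r2:4,r3:1,r4:53,r5:57
c17: CDB Add2=-4 | r0:-4,r1:-4,r2:4,r3:1,r4:53,r5:57

STATUS = VALUE -4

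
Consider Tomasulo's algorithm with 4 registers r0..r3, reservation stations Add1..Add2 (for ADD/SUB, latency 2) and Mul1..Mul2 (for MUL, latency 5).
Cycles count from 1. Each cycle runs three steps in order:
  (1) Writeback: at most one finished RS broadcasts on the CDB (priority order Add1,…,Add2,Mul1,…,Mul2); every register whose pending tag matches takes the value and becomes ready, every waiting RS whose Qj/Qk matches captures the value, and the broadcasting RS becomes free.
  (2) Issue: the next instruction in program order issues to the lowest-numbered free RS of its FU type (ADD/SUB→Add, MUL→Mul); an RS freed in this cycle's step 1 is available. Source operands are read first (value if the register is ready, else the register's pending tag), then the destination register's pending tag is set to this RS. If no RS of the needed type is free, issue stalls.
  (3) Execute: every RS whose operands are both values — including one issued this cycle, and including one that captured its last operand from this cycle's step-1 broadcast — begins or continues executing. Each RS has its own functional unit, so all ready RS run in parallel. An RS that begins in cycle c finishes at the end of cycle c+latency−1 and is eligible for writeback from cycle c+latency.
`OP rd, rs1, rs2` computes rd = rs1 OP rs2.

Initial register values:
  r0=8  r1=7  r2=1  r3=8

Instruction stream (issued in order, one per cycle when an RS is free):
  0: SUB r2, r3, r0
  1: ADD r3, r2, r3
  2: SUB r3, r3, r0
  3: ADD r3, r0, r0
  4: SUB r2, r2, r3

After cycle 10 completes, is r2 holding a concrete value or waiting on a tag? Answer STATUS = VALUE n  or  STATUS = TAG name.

STATUS = VALUE -16

c1: issue SUB r2<-Add1 | r0:8,r1:7,r2:Add1,r3:8
c2: issue ADD r3<-Add2 | r0:8,r1:7,r2:Add1,r3:Add2
c3: CDB Add1=0; issue SUB r3<-Add1 | r0:8,r1:7,r2:0,r3:Add1
c4: stall | r0:8,r1:7,r2:0,r3:Add1
c5: CDB Add2=8; issue ADD r3<-Add2 | r0:8,r1:7,r2:0,r3:Add2
c6: stall | r0:8,r1:7,r2:0,r3:Add2
c7: CDB Add1=0; issue SUB r2<-Add1 | r0:8,r1:7,r2:Add1,r3:Add2
c8: CDB Add2=16 | r0:8,r1:7,r2:Add1,r3:16
c9: - | r0:8,r1:7,r2:Add1,r3:16
c10: CDB Add1=-16 | r0:8,r1:7,r2:-16,r3:16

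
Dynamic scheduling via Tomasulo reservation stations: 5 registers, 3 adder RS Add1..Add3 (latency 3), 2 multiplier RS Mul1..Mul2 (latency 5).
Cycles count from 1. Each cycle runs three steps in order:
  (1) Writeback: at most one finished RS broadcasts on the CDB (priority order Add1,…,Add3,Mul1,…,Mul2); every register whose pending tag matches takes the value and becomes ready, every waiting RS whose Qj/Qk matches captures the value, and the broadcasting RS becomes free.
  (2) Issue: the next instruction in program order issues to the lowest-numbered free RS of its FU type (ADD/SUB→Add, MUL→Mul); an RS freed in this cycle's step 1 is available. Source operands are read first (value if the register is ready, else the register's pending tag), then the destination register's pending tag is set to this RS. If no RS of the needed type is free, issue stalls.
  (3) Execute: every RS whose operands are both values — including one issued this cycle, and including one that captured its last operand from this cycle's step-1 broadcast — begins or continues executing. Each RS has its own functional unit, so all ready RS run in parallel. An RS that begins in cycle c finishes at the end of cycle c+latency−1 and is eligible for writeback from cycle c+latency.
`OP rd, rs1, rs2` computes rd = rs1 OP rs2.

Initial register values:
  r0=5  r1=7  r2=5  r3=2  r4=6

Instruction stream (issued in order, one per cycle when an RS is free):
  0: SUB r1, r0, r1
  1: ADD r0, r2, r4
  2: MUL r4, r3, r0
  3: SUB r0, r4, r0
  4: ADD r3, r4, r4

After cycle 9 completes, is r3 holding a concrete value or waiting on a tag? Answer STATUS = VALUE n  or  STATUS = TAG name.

cycle 1: issue SUB r1<-Add1 // r0:5,r1:Add1,r2:5,r3:2,r4:6
cycle 2: issue ADD r0<-Add2 // r0:Add2,r1:Add1,r2:5,r3:2,r4:6
cycle 3: issue MUL r4<-Mul1 // r0:Add2,r1:Add1,r2:5,r3:2,r4:Mul1
cycle 4: CDB Add1=-2; issue SUB r0<-Add1 // r0:Add1,r1:-2,r2:5,r3:2,r4:Mul1
cycle 5: CDB Add2=11; issue ADD r3<-Add2 // r0:Add1,r1:-2,r2:5,r3:Add2,r4:Mul1
cycle 6: - // r0:Add1,r1:-2,r2:5,r3:Add2,r4:Mul1
cycle 7: - // r0:Add1,r1:-2,r2:5,r3:Add2,r4:Mul1
cycle 8: - // r0:Add1,r1:-2,r2:5,r3:Add2,r4:Mul1
cycle 9: - // r0:Add1,r1:-2,r2:5,r3:Add2,r4:Mul1

STATUS = TAG Add2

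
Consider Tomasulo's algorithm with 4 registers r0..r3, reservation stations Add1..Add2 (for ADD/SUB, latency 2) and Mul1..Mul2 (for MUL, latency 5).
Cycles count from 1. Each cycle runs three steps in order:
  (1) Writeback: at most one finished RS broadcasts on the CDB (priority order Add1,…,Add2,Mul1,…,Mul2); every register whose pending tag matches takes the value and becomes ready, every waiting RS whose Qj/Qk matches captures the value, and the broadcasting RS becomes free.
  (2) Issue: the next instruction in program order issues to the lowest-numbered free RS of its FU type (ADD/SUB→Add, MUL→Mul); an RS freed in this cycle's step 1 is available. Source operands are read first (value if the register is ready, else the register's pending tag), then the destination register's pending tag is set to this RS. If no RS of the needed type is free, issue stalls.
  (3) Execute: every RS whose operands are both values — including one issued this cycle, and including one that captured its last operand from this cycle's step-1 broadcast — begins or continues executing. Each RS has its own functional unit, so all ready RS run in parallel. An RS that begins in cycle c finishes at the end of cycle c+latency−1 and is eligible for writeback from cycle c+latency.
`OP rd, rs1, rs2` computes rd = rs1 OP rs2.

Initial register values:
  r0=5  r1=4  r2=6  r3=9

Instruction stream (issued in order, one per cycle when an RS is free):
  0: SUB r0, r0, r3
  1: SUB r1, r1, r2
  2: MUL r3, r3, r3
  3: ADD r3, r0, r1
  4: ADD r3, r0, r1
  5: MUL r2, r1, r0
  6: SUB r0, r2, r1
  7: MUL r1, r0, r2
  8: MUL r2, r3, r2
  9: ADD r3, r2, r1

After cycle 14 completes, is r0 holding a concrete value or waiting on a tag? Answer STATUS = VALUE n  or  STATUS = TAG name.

STATUS = VALUE 10

c1: issue SUB r0<-Add1 | r0:Add1,r1:4,r2:6,r3:9
c2: issue SUB r1<-Add2 | r0:Add1,r1:Add2,r2:6,r3:9
c3: CDB Add1=-4; issue MUL r3<-Mul1 | r0:-4,r1:Add2,r2:6,r3:Mul1
c4: CDB Add2=-2; issue ADD r3<-Add1 | r0:-4,r1:-2,r2:6,r3:Add1
c5: issue ADD r3<-Add2 | r0:-4,r1:-2,r2:6,r3:Add2
c6: CDB Add1=-6; issue MUL r2<-Mul2 | r0:-4,r1:-2,r2:Mul2,r3:Add2
c7: CDB Add2=-6; issue SUB r0<-Add1 | r0:Add1,r1:-2,r2:Mul2,r3:-6
c8: CDB Mul1=81; issue MUL r1<-Mul1 | r0:Add1,r1:Mul1,r2:Mul2,r3:-6
c9: stall | r0:Add1,r1:Mul1,r2:Mul2,r3:-6
c10: stall | r0:Add1,r1:Mul1,r2:Mul2,r3:-6
c11: CDB Mul2=8; issue MUL r2<-Mul2 | r0:Add1,r1:Mul1,r2:Mul2,r3:-6
c12: issue ADD r3<-Add2 | r0:Add1,r1:Mul1,r2:Mul2,r3:Add2
c13: CDB Add1=10 | r0:10,r1:Mul1,r2:Mul2,r3:Add2
c14: - | r0:10,r1:Mul1,r2:Mul2,r3:Add2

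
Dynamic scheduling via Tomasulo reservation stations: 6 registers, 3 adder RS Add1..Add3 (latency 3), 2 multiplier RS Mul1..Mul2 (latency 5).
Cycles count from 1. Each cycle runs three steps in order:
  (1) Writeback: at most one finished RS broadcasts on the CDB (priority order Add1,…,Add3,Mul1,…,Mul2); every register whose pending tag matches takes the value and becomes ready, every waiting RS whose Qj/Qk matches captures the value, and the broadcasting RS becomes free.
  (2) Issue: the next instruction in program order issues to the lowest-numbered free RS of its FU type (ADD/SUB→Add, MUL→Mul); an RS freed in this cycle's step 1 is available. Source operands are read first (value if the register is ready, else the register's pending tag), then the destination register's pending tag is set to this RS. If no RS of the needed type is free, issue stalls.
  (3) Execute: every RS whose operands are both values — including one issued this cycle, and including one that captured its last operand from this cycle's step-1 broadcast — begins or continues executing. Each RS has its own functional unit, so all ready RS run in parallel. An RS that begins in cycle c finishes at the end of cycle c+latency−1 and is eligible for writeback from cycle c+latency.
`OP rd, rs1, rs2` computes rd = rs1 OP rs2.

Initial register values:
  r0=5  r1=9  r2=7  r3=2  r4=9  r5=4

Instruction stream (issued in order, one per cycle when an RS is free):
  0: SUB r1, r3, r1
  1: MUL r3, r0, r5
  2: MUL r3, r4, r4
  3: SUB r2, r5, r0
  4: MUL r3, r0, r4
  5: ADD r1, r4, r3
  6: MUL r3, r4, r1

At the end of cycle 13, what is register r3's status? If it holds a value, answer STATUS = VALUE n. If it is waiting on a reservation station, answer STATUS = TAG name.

STATUS = TAG Mul2

c1: issue SUB r1<-Add1 | r0:5,r1:Add1,r2:7,r3:2,r4:9,r5:4
c2: issue MUL r3<-Mul1 | r0:5,r1:Add1,r2:7,r3:Mul1,r4:9,r5:4
c3: issue MUL r3<-Mul2 | r0:5,r1:Add1,r2:7,r3:Mul2,r4:9,r5:4
c4: CDB Add1=-7; issue SUB r2<-Add1 | r0:5,r1:-7,r2:Add1,r3:Mul2,r4:9,r5:4
c5: stall | r0:5,r1:-7,r2:Add1,r3:Mul2,r4:9,r5:4
c6: stall | r0:5,r1:-7,r2:Add1,r3:Mul2,r4:9,r5:4
c7: CDB Add1=-1; stall | r0:5,r1:-7,r2:-1,r3:Mul2,r4:9,r5:4
c8: CDB Mul1=20; issue MUL r3<-Mul1 | r0:5,r1:-7,r2:-1,r3:Mul1,r4:9,r5:4
c9: CDB Mul2=81; issue ADD r1<-Add1 | r0:5,r1:Add1,r2:-1,r3:Mul1,r4:9,r5:4
c10: issue MUL r3<-Mul2 | r0:5,r1:Add1,r2:-1,r3:Mul2,r4:9,r5:4
c11: - | r0:5,r1:Add1,r2:-1,r3:Mul2,r4:9,r5:4
c12: - | r0:5,r1:Add1,r2:-1,r3:Mul2,r4:9,r5:4
c13: CDB Mul1=45 | r0:5,r1:Add1,r2:-1,r3:Mul2,r4:9,r5:4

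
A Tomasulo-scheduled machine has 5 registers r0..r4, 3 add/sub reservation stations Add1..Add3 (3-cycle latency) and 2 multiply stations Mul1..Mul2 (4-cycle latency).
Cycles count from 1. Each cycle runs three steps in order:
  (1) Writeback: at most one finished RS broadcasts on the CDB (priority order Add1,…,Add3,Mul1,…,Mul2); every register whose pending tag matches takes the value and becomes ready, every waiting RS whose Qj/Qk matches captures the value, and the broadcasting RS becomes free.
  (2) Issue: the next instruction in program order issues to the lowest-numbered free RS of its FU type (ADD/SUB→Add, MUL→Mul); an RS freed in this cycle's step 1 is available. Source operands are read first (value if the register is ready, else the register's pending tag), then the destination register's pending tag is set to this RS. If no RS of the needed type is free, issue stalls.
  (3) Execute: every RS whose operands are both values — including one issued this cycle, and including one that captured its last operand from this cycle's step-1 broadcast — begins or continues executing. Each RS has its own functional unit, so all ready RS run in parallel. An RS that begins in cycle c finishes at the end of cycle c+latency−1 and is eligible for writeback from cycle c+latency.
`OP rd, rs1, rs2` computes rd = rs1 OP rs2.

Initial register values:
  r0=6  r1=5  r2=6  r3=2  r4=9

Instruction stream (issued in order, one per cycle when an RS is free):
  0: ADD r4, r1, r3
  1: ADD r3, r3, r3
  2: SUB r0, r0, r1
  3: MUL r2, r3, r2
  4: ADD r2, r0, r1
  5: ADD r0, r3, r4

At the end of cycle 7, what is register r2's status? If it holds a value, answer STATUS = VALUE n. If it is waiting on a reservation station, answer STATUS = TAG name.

c1: issue ADD r4<-Add1 | r0:6,r1:5,r2:6,r3:2,r4:Add1
c2: issue ADD r3<-Add2 | r0:6,r1:5,r2:6,r3:Add2,r4:Add1
c3: issue SUB r0<-Add3 | r0:Add3,r1:5,r2:6,r3:Add2,r4:Add1
c4: CDB Add1=7; issue MUL r2<-Mul1 | r0:Add3,r1:5,r2:Mul1,r3:Add2,r4:7
c5: CDB Add2=4; issue ADD r2<-Add1 | r0:Add3,r1:5,r2:Add1,r3:4,r4:7
c6: CDB Add3=1; issue ADD r0<-Add2 | r0:Add2,r1:5,r2:Add1,r3:4,r4:7
c7: - | r0:Add2,r1:5,r2:Add1,r3:4,r4:7

STATUS = TAG Add1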